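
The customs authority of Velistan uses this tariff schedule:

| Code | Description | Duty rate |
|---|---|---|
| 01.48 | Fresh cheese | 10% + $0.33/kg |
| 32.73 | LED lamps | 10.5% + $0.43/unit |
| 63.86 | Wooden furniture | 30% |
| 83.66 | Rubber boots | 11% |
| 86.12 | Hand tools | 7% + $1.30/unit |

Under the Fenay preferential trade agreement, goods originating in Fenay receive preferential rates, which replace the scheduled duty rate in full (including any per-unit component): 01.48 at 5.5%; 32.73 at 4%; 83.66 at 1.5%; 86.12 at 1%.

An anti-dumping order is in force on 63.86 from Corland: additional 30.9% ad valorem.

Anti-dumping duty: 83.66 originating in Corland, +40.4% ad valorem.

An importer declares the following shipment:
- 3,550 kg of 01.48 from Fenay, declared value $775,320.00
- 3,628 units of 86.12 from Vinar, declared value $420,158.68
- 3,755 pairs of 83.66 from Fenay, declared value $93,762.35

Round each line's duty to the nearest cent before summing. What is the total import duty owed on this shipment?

$78,176.55

Line 1 (01.48, Fenay, 3,550 kg, $775,320.00):
Base rate for 01.48 is 10% + $0.33/kg.
Origin Fenay qualifies under the Velistan–Fenay agreement and 01.48 is covered: preferential rate 5.5% applies instead.
Duty = $775,320.00 × 5.5% = $42,642.60.
Line 2 (86.12, Vinar, 3,628 units, $420,158.68):
Base rate for 86.12 is 7% + $1.30/unit.
86.12 has an FTA preferential rate, but origin Vinar is not Fenay; base rate stands.
Duty = $420,158.68 × 7% + 3,628 × $1.30 = $34,127.51.
Line 3 (83.66, Fenay, 3,755 pairs, $93,762.35):
Base rate for 83.66 is 11%.
Origin Fenay qualifies under the Velistan–Fenay agreement and 83.66 is covered: preferential rate 1.5% applies instead.
The additional-duty order on 83.66 targets Corland, not Fenay; it does not apply.
Duty = $93,762.35 × 1.5% = $1,406.44.
Total = $42,642.60 + $34,127.51 + $1,406.44 = $78,176.55.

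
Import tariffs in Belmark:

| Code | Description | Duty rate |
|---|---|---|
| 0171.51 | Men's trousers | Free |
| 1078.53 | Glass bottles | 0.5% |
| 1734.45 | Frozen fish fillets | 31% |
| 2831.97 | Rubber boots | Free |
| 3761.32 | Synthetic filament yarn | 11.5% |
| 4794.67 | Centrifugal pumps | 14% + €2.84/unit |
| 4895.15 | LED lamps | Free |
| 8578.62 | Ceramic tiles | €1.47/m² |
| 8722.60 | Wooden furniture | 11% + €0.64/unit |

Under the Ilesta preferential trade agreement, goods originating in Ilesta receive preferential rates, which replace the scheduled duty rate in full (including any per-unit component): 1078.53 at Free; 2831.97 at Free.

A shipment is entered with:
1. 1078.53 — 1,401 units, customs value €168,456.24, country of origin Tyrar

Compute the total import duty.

€842.28

Line 1 (1078.53, Tyrar, 1,401 units, €168,456.24):
Base rate for 1078.53 is 0.5%.
1078.53 has an FTA preferential rate, but origin Tyrar is not Ilesta; base rate stands.
Duty = €168,456.24 × 0.5% = €842.28.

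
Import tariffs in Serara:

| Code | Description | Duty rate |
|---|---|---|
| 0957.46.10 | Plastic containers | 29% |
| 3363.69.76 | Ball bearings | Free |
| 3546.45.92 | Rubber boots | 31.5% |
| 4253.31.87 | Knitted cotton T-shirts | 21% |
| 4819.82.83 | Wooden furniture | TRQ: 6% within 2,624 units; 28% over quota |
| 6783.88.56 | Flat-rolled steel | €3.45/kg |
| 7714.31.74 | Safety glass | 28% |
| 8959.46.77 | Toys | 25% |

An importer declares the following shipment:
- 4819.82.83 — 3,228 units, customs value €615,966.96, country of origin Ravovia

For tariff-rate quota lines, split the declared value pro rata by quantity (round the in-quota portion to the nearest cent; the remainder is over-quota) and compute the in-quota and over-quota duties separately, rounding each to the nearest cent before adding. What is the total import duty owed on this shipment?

Line 1 (4819.82.83, Ravovia, 3,228 units, €615,966.96):
Code 4819.82.83 is under a tariff-rate quota (threshold 2,624 units). In-quota: 2,624 units at 6%; over-quota: 604 units at 28%.
Pro-rata value split: in-quota = €615,966.96 × 2,624/3,228 = €500,711.68; over-quota = €615,966.96 − €500,711.68 = €115,255.28.
In-quota duty = €500,711.68 × 6% = €30,042.70. Over-quota duty = €115,255.28 × 28% = €32,271.48.
Line duty = €30,042.70 + €32,271.48 = €62,314.18.

€62,314.18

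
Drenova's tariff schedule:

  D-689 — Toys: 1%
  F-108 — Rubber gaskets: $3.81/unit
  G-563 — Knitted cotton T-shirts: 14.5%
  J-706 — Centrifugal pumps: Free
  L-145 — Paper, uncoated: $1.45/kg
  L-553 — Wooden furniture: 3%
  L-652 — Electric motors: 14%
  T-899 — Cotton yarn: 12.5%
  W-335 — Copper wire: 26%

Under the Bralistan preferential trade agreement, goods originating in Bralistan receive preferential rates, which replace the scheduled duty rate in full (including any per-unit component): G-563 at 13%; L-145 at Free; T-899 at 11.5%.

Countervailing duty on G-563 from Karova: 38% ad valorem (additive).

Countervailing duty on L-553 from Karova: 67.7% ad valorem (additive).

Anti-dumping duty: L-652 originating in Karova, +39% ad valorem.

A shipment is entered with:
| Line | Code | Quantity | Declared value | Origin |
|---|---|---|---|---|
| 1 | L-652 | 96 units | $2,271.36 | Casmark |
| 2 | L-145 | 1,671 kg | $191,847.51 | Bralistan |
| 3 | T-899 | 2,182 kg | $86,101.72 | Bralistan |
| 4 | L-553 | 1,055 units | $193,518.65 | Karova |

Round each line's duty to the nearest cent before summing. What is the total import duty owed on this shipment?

$147,037.38

Line 1 (L-652, Casmark, 96 units, $2,271.36):
Base rate for L-652 is 14%.
The additional-duty order on L-652 targets Karova, not Casmark; it does not apply.
Duty = $2,271.36 × 14% = $317.99.
Line 2 (L-145, Bralistan, 1,671 kg, $191,847.51):
Base rate for L-145 is $1.45/kg.
Origin Bralistan qualifies under the Drenova–Bralistan agreement and L-145 is covered: preferential rate Free applies instead.
Duty = $191,847.51 × 0% = $0.00.
Line 3 (T-899, Bralistan, 2,182 kg, $86,101.72):
Base rate for T-899 is 12.5%.
Origin Bralistan qualifies under the Drenova–Bralistan agreement and T-899 is covered: preferential rate 11.5% applies instead.
Duty = $86,101.72 × 11.5% = $9,901.70.
Line 4 (L-553, Karova, 1,055 units, $193,518.65):
Base rate for L-553 is 3%.
Additional duty on L-553 from Karova: +67.7%. Applied ad valorem rate: 3% + 67.7% = 70.7%.
Duty = $193,518.65 × 70.7% = $136,817.69.
Total = $317.99 + $0.00 + $9,901.70 + $136,817.69 = $147,037.38.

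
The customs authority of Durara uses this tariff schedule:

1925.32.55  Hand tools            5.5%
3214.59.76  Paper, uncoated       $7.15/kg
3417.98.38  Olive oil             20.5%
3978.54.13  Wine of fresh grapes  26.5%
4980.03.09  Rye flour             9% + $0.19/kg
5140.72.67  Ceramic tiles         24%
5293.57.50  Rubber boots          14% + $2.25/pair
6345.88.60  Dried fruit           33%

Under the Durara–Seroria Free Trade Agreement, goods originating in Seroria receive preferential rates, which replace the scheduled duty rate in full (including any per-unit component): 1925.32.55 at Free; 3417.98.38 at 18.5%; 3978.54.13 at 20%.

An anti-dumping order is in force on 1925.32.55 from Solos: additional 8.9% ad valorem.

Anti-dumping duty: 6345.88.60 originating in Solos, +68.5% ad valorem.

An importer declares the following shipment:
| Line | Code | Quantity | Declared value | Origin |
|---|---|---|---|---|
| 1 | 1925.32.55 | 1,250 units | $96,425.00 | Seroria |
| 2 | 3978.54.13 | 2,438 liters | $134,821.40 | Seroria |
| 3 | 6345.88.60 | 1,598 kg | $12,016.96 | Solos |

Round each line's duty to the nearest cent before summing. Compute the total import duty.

Line 1 (1925.32.55, Seroria, 1,250 units, $96,425.00):
Base rate for 1925.32.55 is 5.5%.
Origin Seroria qualifies under the Durara–Seroria agreement and 1925.32.55 is covered: preferential rate Free applies instead.
The additional-duty order on 1925.32.55 targets Solos, not Seroria; it does not apply.
Duty = $96,425.00 × 0% = $0.00.
Line 2 (3978.54.13, Seroria, 2,438 liters, $134,821.40):
Base rate for 3978.54.13 is 26.5%.
Origin Seroria qualifies under the Durara–Seroria agreement and 3978.54.13 is covered: preferential rate 20% applies instead.
Duty = $134,821.40 × 20% = $26,964.28.
Line 3 (6345.88.60, Solos, 1,598 kg, $12,016.96):
Base rate for 6345.88.60 is 33%.
Additional duty on 6345.88.60 from Solos: +68.5%. Applied ad valorem rate: 33% + 68.5% = 101.5%.
Duty = $12,016.96 × 101.5% = $12,197.21.
Total = $0.00 + $26,964.28 + $12,197.21 = $39,161.49.

$39,161.49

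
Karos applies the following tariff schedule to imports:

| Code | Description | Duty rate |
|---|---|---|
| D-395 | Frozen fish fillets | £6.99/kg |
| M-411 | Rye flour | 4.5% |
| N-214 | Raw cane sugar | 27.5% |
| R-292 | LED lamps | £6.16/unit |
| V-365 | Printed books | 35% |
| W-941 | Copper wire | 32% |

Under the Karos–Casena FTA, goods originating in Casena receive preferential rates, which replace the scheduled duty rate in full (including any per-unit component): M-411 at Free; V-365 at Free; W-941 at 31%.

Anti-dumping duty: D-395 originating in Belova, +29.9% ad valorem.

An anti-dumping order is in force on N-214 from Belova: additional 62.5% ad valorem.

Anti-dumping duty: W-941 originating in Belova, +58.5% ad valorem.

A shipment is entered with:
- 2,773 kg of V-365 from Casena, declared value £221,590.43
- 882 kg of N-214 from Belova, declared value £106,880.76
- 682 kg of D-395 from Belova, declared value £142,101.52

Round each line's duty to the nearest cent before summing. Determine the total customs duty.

Line 1 (V-365, Casena, 2,773 kg, £221,590.43):
Base rate for V-365 is 35%.
Origin Casena qualifies under the Karos–Casena agreement and V-365 is covered: preferential rate Free applies instead.
Duty = £221,590.43 × 0% = £0.00.
Line 2 (N-214, Belova, 882 kg, £106,880.76):
Base rate for N-214 is 27.5%.
Additional duty on N-214 from Belova: +62.5%. Applied ad valorem rate: 27.5% + 62.5% = 90%.
Duty = £106,880.76 × 90% = £96,192.68.
Line 3 (D-395, Belova, 682 kg, £142,101.52):
Base rate for D-395 is £6.99/kg.
Additional duty on D-395 from Belova: +29.9% ad valorem. Applied ad valorem rate = 29.9%.
Duty = £142,101.52 × 29.9% + 682 × £6.99 = £47,255.53.
Total = £0.00 + £96,192.68 + £47,255.53 = £143,448.21.

£143,448.21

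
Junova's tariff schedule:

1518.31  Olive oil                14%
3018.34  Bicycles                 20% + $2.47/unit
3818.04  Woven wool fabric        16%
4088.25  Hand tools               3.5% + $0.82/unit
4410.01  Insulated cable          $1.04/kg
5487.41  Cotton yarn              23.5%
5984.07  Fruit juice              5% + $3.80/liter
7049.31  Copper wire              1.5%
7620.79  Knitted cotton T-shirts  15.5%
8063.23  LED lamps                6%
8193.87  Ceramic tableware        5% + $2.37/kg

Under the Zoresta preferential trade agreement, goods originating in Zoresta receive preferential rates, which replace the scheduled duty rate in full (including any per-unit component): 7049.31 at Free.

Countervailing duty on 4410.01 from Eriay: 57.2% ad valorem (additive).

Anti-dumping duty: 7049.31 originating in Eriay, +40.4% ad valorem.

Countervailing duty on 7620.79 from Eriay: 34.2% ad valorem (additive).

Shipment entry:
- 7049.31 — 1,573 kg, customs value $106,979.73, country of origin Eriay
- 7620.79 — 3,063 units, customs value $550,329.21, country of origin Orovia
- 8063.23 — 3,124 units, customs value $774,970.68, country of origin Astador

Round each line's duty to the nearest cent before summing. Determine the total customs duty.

Line 1 (7049.31, Eriay, 1,573 kg, $106,979.73):
Base rate for 7049.31 is 1.5%.
7049.31 has an FTA preferential rate, but origin Eriay is not Zoresta; base rate stands.
Additional duty on 7049.31 from Eriay: +40.4%. Applied ad valorem rate: 1.5% + 40.4% = 41.9%.
Duty = $106,979.73 × 41.9% = $44,824.51.
Line 2 (7620.79, Orovia, 3,063 units, $550,329.21):
Base rate for 7620.79 is 15.5%.
The additional-duty order on 7620.79 targets Eriay, not Orovia; it does not apply.
Duty = $550,329.21 × 15.5% = $85,301.03.
Line 3 (8063.23, Astador, 3,124 units, $774,970.68):
Base rate for 8063.23 is 6%.
Duty = $774,970.68 × 6% = $46,498.24.
Total = $44,824.51 + $85,301.03 + $46,498.24 = $176,623.78.

$176,623.78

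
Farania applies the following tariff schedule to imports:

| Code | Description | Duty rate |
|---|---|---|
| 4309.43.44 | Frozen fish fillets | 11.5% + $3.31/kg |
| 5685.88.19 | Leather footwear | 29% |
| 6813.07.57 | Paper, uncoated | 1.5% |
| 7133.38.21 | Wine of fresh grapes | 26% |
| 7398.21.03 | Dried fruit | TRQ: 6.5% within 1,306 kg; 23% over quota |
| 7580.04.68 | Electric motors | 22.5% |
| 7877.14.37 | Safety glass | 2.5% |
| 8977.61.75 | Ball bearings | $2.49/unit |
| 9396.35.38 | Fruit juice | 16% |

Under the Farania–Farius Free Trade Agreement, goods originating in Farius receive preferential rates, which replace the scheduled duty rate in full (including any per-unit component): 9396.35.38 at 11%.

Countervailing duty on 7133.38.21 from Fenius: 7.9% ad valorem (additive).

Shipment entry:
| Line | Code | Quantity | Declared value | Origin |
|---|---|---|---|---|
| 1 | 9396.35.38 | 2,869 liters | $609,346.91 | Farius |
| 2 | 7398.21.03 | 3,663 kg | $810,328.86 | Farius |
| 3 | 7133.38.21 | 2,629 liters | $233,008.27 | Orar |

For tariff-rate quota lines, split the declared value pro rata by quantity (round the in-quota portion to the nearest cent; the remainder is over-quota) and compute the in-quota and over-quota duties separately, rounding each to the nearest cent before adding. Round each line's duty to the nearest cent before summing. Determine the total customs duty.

Line 1 (9396.35.38, Farius, 2,869 liters, $609,346.91):
Base rate for 9396.35.38 is 16%.
Origin Farius qualifies under the Farania–Farius agreement and 9396.35.38 is covered: preferential rate 11% applies instead.
Duty = $609,346.91 × 11% = $67,028.16.
Line 2 (7398.21.03, Farius, 3,663 kg, $810,328.86):
Code 7398.21.03 is under a tariff-rate quota (threshold 1,306 kg). In-quota: 1,306 kg at 6.5%; over-quota: 2,357 kg at 23%.
Pro-rata value split: in-quota = $810,328.86 × 1,306/3,663 = $288,913.32; over-quota = $810,328.86 − $288,913.32 = $521,415.54.
In-quota duty = $288,913.32 × 6.5% = $18,779.37. Over-quota duty = $521,415.54 × 23% = $119,925.57.
Line duty = $18,779.37 + $119,925.57 = $138,704.94.
Line 3 (7133.38.21, Orar, 2,629 liters, $233,008.27):
Base rate for 7133.38.21 is 26%.
The additional-duty order on 7133.38.21 targets Fenius, not Orar; it does not apply.
Duty = $233,008.27 × 26% = $60,582.15.
Total = $67,028.16 + $138,704.94 + $60,582.15 = $266,315.25.

$266,315.25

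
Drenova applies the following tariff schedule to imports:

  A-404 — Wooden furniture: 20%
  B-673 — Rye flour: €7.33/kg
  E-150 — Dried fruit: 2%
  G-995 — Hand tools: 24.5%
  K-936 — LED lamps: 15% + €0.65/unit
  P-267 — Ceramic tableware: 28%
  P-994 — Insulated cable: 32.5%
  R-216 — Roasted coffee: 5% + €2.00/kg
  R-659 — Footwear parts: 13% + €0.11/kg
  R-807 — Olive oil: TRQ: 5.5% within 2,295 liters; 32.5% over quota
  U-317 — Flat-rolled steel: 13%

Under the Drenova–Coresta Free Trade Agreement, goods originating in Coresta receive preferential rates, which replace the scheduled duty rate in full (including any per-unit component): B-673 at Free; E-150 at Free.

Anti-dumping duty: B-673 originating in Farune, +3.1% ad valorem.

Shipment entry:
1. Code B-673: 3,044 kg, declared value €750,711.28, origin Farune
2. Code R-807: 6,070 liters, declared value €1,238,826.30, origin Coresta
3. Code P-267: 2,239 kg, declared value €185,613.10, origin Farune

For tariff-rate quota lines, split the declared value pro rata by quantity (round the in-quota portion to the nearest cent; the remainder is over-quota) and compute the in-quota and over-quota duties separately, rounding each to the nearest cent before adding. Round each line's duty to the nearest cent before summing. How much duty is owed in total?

Line 1 (B-673, Farune, 3,044 kg, €750,711.28):
Base rate for B-673 is €7.33/kg.
B-673 has an FTA preferential rate, but origin Farune is not Coresta; base rate stands.
Additional duty on B-673 from Farune: +3.1% ad valorem. Applied ad valorem rate = 3.1%.
Duty = €750,711.28 × 3.1% + 3,044 × €7.33 = €45,584.57.
Line 2 (R-807, Coresta, 6,070 liters, €1,238,826.30):
Code R-807 is under a tariff-rate quota (threshold 2,295 liters). In-quota: 2,295 liters at 5.5%; over-quota: 3,775 liters at 32.5%.
Pro-rata value split: in-quota = €1,238,826.30 × 2,295/6,070 = €468,386.55; over-quota = €1,238,826.30 − €468,386.55 = €770,439.75.
In-quota duty = €468,386.55 × 5.5% = €25,761.26. Over-quota duty = €770,439.75 × 32.5% = €250,392.92.
Line duty = €25,761.26 + €250,392.92 = €276,154.18.
Line 3 (P-267, Farune, 2,239 kg, €185,613.10):
Base rate for P-267 is 28%.
Duty = €185,613.10 × 28% = €51,971.67.
Total = €45,584.57 + €276,154.18 + €51,971.67 = €373,710.42.

€373,710.42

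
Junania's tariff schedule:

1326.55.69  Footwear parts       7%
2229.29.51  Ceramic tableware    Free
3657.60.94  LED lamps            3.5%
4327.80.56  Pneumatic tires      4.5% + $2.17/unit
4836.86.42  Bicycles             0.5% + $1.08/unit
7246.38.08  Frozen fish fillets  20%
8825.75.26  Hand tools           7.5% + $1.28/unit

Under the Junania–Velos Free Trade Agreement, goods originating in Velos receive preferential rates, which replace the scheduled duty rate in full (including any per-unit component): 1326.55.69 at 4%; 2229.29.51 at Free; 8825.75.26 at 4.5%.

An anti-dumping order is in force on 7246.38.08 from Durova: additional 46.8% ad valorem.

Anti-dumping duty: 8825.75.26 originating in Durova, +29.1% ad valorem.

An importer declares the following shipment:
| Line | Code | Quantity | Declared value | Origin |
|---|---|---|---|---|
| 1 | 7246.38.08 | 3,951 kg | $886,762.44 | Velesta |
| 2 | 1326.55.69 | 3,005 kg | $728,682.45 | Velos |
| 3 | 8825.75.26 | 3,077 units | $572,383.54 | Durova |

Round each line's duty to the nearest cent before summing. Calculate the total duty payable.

$419,930.73

Line 1 (7246.38.08, Velesta, 3,951 kg, $886,762.44):
Base rate for 7246.38.08 is 20%.
The additional-duty order on 7246.38.08 targets Durova, not Velesta; it does not apply.
Duty = $886,762.44 × 20% = $177,352.49.
Line 2 (1326.55.69, Velos, 3,005 kg, $728,682.45):
Base rate for 1326.55.69 is 7%.
Origin Velos qualifies under the Junania–Velos agreement and 1326.55.69 is covered: preferential rate 4% applies instead.
Duty = $728,682.45 × 4% = $29,147.30.
Line 3 (8825.75.26, Durova, 3,077 units, $572,383.54):
Base rate for 8825.75.26 is 7.5% + $1.28/unit.
8825.75.26 has an FTA preferential rate, but origin Durova is not Velos; base rate stands.
Additional duty on 8825.75.26 from Durova: +29.1%. Applied ad valorem rate: 7.5% + 29.1% = 36.6%.
Duty = $572,383.54 × 36.6% + 3,077 × $1.28 = $213,430.94.
Total = $177,352.49 + $29,147.30 + $213,430.94 = $419,930.73.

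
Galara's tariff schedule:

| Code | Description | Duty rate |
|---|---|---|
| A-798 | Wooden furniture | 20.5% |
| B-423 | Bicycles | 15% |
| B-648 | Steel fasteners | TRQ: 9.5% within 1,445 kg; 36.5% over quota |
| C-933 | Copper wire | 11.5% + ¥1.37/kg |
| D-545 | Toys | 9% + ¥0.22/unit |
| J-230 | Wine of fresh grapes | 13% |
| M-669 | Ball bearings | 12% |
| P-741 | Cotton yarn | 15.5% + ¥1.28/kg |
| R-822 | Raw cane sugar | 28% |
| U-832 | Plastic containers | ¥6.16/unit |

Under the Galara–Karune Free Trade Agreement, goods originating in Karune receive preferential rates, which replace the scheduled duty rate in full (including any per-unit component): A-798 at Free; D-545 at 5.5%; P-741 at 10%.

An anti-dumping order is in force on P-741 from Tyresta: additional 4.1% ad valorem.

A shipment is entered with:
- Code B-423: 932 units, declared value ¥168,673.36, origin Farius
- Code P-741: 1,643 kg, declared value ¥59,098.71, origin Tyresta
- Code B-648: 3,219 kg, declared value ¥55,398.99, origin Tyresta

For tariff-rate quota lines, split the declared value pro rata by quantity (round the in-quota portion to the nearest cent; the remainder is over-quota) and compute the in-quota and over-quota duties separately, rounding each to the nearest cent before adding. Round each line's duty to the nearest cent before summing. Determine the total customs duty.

Line 1 (B-423, Farius, 932 units, ¥168,673.36):
Base rate for B-423 is 15%.
Duty = ¥168,673.36 × 15% = ¥25,301.00.
Line 2 (P-741, Tyresta, 1,643 kg, ¥59,098.71):
Base rate for P-741 is 15.5% + ¥1.28/kg.
P-741 has an FTA preferential rate, but origin Tyresta is not Karune; base rate stands.
Additional duty on P-741 from Tyresta: +4.1%. Applied ad valorem rate: 15.5% + 4.1% = 19.6%.
Duty = ¥59,098.71 × 19.6% + 1,643 × ¥1.28 = ¥13,686.39.
Line 3 (B-648, Tyresta, 3,219 kg, ¥55,398.99):
Code B-648 is under a tariff-rate quota (threshold 1,445 kg). In-quota: 1,445 kg at 9.5%; over-quota: 1,774 kg at 36.5%.
Pro-rata value split: in-quota = ¥55,398.99 × 1,445/3,219 = ¥24,868.45; over-quota = ¥55,398.99 − ¥24,868.45 = ¥30,530.54.
In-quota duty = ¥24,868.45 × 9.5% = ¥2,362.50. Over-quota duty = ¥30,530.54 × 36.5% = ¥11,143.65.
Line duty = ¥2,362.50 + ¥11,143.65 = ¥13,506.15.
Total = ¥25,301.00 + ¥13,686.39 + ¥13,506.15 = ¥52,493.54.

¥52,493.54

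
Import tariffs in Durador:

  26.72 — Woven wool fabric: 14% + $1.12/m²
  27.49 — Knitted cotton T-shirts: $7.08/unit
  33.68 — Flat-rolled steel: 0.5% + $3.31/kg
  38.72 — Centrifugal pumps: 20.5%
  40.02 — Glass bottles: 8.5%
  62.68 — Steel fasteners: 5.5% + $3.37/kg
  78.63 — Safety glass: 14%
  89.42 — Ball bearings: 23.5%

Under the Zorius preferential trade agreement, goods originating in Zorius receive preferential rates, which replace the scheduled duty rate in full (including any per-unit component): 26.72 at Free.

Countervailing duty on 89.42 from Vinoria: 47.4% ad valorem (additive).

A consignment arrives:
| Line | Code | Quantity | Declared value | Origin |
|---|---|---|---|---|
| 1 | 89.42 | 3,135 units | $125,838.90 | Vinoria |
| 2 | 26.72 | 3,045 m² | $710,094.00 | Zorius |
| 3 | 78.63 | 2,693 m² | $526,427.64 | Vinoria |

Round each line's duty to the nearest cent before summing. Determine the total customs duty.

$162,919.65

Line 1 (89.42, Vinoria, 3,135 units, $125,838.90):
Base rate for 89.42 is 23.5%.
Additional duty on 89.42 from Vinoria: +47.4%. Applied ad valorem rate: 23.5% + 47.4% = 70.9%.
Duty = $125,838.90 × 70.9% = $89,219.78.
Line 2 (26.72, Zorius, 3,045 m², $710,094.00):
Base rate for 26.72 is 14% + $1.12/m².
Origin Zorius qualifies under the Durador–Zorius agreement and 26.72 is covered: preferential rate Free applies instead.
Duty = $710,094.00 × 0% = $0.00.
Line 3 (78.63, Vinoria, 2,693 m², $526,427.64):
Base rate for 78.63 is 14%.
Duty = $526,427.64 × 14% = $73,699.87.
Total = $89,219.78 + $0.00 + $73,699.87 = $162,919.65.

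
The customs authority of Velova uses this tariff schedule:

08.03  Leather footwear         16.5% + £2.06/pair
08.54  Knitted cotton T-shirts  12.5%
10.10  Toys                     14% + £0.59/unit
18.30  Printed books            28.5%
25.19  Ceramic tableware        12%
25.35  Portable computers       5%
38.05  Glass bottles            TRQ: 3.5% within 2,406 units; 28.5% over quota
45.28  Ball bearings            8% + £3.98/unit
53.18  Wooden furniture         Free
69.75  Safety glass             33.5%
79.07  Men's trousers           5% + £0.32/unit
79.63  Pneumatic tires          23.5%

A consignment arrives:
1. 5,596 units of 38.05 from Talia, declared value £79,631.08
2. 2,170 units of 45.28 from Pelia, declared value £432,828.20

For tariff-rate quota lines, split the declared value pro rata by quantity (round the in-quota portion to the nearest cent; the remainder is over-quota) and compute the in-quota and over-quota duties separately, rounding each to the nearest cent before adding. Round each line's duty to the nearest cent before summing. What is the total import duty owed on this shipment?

Line 1 (38.05, Talia, 5,596 units, £79,631.08):
Code 38.05 is under a tariff-rate quota (threshold 2,406 units). In-quota: 2,406 units at 3.5%; over-quota: 3,190 units at 28.5%.
Pro-rata value split: in-quota = £79,631.08 × 2,406/5,596 = £34,237.38; over-quota = £79,631.08 − £34,237.38 = £45,393.70.
In-quota duty = £34,237.38 × 3.5% = £1,198.31. Over-quota duty = £45,393.70 × 28.5% = £12,937.20.
Line duty = £1,198.31 + £12,937.20 = £14,135.51.
Line 2 (45.28, Pelia, 2,170 units, £432,828.20):
Base rate for 45.28 is 8% + £3.98/unit.
Duty = £432,828.20 × 8% + 2,170 × £3.98 = £43,262.86.
Total = £14,135.51 + £43,262.86 = £57,398.37.

£57,398.37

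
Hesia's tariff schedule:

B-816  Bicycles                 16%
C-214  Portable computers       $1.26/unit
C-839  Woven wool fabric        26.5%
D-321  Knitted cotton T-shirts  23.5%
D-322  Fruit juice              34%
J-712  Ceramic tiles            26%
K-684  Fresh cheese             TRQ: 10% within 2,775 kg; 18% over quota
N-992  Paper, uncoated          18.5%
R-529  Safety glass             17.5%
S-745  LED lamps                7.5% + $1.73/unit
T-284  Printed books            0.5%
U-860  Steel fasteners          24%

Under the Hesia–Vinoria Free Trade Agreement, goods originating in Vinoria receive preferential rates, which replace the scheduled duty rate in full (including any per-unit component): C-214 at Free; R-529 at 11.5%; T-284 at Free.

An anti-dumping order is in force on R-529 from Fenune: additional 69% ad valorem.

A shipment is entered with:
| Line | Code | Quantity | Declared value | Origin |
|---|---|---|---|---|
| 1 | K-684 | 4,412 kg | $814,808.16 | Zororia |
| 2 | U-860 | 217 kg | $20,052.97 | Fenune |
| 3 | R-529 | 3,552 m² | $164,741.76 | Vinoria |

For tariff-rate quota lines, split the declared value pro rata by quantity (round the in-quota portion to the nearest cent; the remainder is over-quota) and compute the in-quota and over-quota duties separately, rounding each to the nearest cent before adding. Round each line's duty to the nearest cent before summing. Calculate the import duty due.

$129,424.52

Line 1 (K-684, Zororia, 4,412 kg, $814,808.16):
Code K-684 is under a tariff-rate quota (threshold 2,775 kg). In-quota: 2,775 kg at 10%; over-quota: 1,637 kg at 18%.
Pro-rata value split: in-quota = $814,808.16 × 2,775/4,412 = $512,487.00; over-quota = $814,808.16 − $512,487.00 = $302,321.16.
In-quota duty = $512,487.00 × 10% = $51,248.70. Over-quota duty = $302,321.16 × 18% = $54,417.81.
Line duty = $51,248.70 + $54,417.81 = $105,666.51.
Line 2 (U-860, Fenune, 217 kg, $20,052.97):
Base rate for U-860 is 24%.
Duty = $20,052.97 × 24% = $4,812.71.
Line 3 (R-529, Vinoria, 3,552 m², $164,741.76):
Base rate for R-529 is 17.5%.
Origin Vinoria qualifies under the Hesia–Vinoria agreement and R-529 is covered: preferential rate 11.5% applies instead.
The additional-duty order on R-529 targets Fenune, not Vinoria; it does not apply.
Duty = $164,741.76 × 11.5% = $18,945.30.
Total = $105,666.51 + $4,812.71 + $18,945.30 = $129,424.52.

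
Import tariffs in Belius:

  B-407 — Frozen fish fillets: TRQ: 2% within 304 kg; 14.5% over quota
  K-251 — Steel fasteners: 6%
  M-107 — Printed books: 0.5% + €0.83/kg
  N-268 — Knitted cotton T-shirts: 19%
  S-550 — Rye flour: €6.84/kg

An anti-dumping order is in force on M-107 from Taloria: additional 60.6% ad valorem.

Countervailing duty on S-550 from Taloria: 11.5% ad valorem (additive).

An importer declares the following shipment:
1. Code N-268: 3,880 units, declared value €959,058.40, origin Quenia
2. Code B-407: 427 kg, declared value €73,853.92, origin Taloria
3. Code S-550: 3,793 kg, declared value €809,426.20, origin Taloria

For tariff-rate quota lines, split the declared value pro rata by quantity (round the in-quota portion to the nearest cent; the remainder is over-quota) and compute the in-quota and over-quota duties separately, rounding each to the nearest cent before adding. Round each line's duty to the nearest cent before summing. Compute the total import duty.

€305,385.57

Line 1 (N-268, Quenia, 3,880 units, €959,058.40):
Base rate for N-268 is 19%.
Duty = €959,058.40 × 19% = €182,221.10.
Line 2 (B-407, Taloria, 427 kg, €73,853.92):
Code B-407 is under a tariff-rate quota (threshold 304 kg). In-quota: 304 kg at 2%; over-quota: 123 kg at 14.5%.
Pro-rata value split: in-quota = €73,853.92 × 304/427 = €52,579.84; over-quota = €73,853.92 − €52,579.84 = €21,274.08.
In-quota duty = €52,579.84 × 2% = €1,051.60. Over-quota duty = €21,274.08 × 14.5% = €3,084.74.
Line duty = €1,051.60 + €3,084.74 = €4,136.34.
Line 3 (S-550, Taloria, 3,793 kg, €809,426.20):
Base rate for S-550 is €6.84/kg.
Additional duty on S-550 from Taloria: +11.5% ad valorem. Applied ad valorem rate = 11.5%.
Duty = €809,426.20 × 11.5% + 3,793 × €6.84 = €119,028.13.
Total = €182,221.10 + €4,136.34 + €119,028.13 = €305,385.57.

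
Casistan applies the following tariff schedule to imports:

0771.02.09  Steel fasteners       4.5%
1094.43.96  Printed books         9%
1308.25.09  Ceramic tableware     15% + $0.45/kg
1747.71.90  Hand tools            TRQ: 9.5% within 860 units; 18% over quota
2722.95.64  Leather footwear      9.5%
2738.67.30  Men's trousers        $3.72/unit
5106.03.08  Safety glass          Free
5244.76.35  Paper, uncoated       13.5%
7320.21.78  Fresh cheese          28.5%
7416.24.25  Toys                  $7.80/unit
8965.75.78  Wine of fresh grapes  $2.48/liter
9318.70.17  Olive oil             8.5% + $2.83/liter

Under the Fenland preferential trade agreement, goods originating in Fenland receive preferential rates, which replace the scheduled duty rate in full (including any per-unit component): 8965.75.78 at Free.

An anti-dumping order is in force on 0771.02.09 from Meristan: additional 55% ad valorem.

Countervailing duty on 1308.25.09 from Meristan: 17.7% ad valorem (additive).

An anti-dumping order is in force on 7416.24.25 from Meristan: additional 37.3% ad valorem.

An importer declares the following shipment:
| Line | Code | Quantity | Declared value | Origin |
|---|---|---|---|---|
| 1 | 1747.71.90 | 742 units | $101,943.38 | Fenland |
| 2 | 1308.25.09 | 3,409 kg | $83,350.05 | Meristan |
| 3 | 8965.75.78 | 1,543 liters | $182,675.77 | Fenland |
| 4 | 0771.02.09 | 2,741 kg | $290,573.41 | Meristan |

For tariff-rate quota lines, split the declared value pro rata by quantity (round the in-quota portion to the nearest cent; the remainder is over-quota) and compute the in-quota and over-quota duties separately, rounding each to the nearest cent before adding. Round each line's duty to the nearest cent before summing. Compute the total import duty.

$211,365.32

Line 1 (1747.71.90, Fenland, 742 units, $101,943.38):
Code 1747.71.90 is under a tariff-rate quota (threshold 860 units). Quantity 742 units is within the quota, so the in-quota rate 9.5% applies to the full value.
Duty = $101,943.38 × 9.5% = $9,684.62.
Line 2 (1308.25.09, Meristan, 3,409 kg, $83,350.05):
Base rate for 1308.25.09 is 15% + $0.45/kg.
Additional duty on 1308.25.09 from Meristan: +17.7%. Applied ad valorem rate: 15% + 17.7% = 32.7%.
Duty = $83,350.05 × 32.7% + 3,409 × $0.45 = $28,789.52.
Line 3 (8965.75.78, Fenland, 1,543 liters, $182,675.77):
Base rate for 8965.75.78 is $2.48/liter.
Origin Fenland qualifies under the Casistan–Fenland agreement and 8965.75.78 is covered: preferential rate Free applies instead.
Duty = $182,675.77 × 0% = $0.00.
Line 4 (0771.02.09, Meristan, 2,741 kg, $290,573.41):
Base rate for 0771.02.09 is 4.5%.
Additional duty on 0771.02.09 from Meristan: +55%. Applied ad valorem rate: 4.5% + 55% = 59.5%.
Duty = $290,573.41 × 59.5% = $172,891.18.
Total = $9,684.62 + $28,789.52 + $0.00 + $172,891.18 = $211,365.32.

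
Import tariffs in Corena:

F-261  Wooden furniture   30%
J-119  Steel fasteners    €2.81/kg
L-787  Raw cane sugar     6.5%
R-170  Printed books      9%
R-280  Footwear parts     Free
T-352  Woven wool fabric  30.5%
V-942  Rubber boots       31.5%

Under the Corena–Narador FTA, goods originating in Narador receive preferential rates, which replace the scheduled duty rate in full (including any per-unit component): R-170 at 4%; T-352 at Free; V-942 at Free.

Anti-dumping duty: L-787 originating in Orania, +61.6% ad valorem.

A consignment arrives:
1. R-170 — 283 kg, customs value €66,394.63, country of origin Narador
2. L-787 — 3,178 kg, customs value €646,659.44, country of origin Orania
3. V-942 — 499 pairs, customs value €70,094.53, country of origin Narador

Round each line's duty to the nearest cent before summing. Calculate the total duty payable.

Line 1 (R-170, Narador, 283 kg, €66,394.63):
Base rate for R-170 is 9%.
Origin Narador qualifies under the Corena–Narador agreement and R-170 is covered: preferential rate 4% applies instead.
Duty = €66,394.63 × 4% = €2,655.79.
Line 2 (L-787, Orania, 3,178 kg, €646,659.44):
Base rate for L-787 is 6.5%.
Additional duty on L-787 from Orania: +61.6%. Applied ad valorem rate: 6.5% + 61.6% = 68.1%.
Duty = €646,659.44 × 68.1% = €440,375.08.
Line 3 (V-942, Narador, 499 pairs, €70,094.53):
Base rate for V-942 is 31.5%.
Origin Narador qualifies under the Corena–Narador agreement and V-942 is covered: preferential rate Free applies instead.
Duty = €70,094.53 × 0% = €0.00.
Total = €2,655.79 + €440,375.08 + €0.00 = €443,030.87.

€443,030.87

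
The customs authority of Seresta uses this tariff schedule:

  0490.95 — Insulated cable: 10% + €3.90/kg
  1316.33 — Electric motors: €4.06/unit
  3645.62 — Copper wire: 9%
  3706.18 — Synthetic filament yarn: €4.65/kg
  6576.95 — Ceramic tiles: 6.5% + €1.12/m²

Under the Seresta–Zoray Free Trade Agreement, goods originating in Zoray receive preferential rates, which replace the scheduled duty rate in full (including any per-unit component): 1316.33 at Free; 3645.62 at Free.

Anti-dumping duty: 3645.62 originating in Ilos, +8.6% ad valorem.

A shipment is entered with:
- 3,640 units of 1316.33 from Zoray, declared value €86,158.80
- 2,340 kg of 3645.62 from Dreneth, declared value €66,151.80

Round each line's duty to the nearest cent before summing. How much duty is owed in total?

€5,953.66

Line 1 (1316.33, Zoray, 3,640 units, €86,158.80):
Base rate for 1316.33 is €4.06/unit.
Origin Zoray qualifies under the Seresta–Zoray agreement and 1316.33 is covered: preferential rate Free applies instead.
Duty = €86,158.80 × 0% = €0.00.
Line 2 (3645.62, Dreneth, 2,340 kg, €66,151.80):
Base rate for 3645.62 is 9%.
3645.62 has an FTA preferential rate, but origin Dreneth is not Zoray; base rate stands.
The additional-duty order on 3645.62 targets Ilos, not Dreneth; it does not apply.
Duty = €66,151.80 × 9% = €5,953.66.
Total = €0.00 + €5,953.66 = €5,953.66.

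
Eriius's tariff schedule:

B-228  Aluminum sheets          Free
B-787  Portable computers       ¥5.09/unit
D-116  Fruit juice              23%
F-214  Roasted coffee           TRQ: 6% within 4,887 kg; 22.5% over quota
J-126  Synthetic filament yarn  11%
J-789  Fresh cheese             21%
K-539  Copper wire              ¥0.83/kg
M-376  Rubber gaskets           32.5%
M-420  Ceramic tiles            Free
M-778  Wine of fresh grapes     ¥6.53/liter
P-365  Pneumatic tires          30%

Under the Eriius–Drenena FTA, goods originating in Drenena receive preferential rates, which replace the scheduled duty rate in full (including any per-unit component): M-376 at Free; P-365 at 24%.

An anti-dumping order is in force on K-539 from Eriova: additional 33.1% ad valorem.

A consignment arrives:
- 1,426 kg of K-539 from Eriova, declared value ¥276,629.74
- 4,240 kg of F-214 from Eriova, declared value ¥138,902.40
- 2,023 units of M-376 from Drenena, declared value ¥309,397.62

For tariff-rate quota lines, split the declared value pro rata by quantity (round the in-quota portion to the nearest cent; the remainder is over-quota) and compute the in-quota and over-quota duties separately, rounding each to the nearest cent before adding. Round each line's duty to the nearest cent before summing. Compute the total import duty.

Line 1 (K-539, Eriova, 1,426 kg, ¥276,629.74):
Base rate for K-539 is ¥0.83/kg.
Additional duty on K-539 from Eriova: +33.1% ad valorem. Applied ad valorem rate = 33.1%.
Duty = ¥276,629.74 × 33.1% + 1,426 × ¥0.83 = ¥92,748.02.
Line 2 (F-214, Eriova, 4,240 kg, ¥138,902.40):
Code F-214 is under a tariff-rate quota (threshold 4,887 kg). Quantity 4,240 kg is within the quota, so the in-quota rate 6% applies to the full value.
Duty = ¥138,902.40 × 6% = ¥8,334.14.
Line 3 (M-376, Drenena, 2,023 units, ¥309,397.62):
Base rate for M-376 is 32.5%.
Origin Drenena qualifies under the Eriius–Drenena agreement and M-376 is covered: preferential rate Free applies instead.
Duty = ¥309,397.62 × 0% = ¥0.00.
Total = ¥92,748.02 + ¥8,334.14 + ¥0.00 = ¥101,082.16.

¥101,082.16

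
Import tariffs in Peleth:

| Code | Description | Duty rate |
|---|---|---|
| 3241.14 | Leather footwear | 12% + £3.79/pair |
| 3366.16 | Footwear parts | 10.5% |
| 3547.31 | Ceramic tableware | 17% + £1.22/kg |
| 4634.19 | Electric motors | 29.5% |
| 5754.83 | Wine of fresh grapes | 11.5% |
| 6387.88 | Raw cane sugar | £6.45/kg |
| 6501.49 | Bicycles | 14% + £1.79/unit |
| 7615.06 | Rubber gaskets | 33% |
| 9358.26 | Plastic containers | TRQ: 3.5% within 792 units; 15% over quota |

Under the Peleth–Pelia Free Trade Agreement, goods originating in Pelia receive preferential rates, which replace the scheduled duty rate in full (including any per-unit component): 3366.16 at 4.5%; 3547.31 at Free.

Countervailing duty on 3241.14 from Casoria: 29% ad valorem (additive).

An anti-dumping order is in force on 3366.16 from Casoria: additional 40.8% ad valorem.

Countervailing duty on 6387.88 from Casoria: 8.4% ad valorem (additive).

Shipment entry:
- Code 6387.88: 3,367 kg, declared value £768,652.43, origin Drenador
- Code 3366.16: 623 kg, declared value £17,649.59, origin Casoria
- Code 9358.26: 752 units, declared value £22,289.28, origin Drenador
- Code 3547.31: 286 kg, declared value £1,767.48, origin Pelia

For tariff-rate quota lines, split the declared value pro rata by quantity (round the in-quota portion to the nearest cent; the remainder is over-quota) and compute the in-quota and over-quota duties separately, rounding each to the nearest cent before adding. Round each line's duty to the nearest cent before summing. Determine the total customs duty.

£31,551.51

Line 1 (6387.88, Drenador, 3,367 kg, £768,652.43):
Base rate for 6387.88 is £6.45/kg.
The additional-duty order on 6387.88 targets Casoria, not Drenador; it does not apply.
Duty = 3,367 × £6.45 = £21,717.15.
Line 2 (3366.16, Casoria, 623 kg, £17,649.59):
Base rate for 3366.16 is 10.5%.
3366.16 has an FTA preferential rate, but origin Casoria is not Pelia; base rate stands.
Additional duty on 3366.16 from Casoria: +40.8%. Applied ad valorem rate: 10.5% + 40.8% = 51.3%.
Duty = £17,649.59 × 51.3% = £9,054.24.
Line 3 (9358.26, Drenador, 752 units, £22,289.28):
Code 9358.26 is under a tariff-rate quota (threshold 792 units). Quantity 752 units is within the quota, so the in-quota rate 3.5% applies to the full value.
Duty = £22,289.28 × 3.5% = £780.12.
Line 4 (3547.31, Pelia, 286 kg, £1,767.48):
Base rate for 3547.31 is 17% + £1.22/kg.
Origin Pelia qualifies under the Peleth–Pelia agreement and 3547.31 is covered: preferential rate Free applies instead.
Duty = £1,767.48 × 0% = £0.00.
Total = £21,717.15 + £9,054.24 + £780.12 + £0.00 = £31,551.51.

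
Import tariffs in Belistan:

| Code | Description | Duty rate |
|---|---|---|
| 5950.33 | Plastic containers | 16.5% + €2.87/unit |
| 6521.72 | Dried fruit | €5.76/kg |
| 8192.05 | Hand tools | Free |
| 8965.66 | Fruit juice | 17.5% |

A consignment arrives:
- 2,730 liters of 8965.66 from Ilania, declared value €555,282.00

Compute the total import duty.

€97,174.35

Line 1 (8965.66, Ilania, 2,730 liters, €555,282.00):
Base rate for 8965.66 is 17.5%.
Duty = €555,282.00 × 17.5% = €97,174.35.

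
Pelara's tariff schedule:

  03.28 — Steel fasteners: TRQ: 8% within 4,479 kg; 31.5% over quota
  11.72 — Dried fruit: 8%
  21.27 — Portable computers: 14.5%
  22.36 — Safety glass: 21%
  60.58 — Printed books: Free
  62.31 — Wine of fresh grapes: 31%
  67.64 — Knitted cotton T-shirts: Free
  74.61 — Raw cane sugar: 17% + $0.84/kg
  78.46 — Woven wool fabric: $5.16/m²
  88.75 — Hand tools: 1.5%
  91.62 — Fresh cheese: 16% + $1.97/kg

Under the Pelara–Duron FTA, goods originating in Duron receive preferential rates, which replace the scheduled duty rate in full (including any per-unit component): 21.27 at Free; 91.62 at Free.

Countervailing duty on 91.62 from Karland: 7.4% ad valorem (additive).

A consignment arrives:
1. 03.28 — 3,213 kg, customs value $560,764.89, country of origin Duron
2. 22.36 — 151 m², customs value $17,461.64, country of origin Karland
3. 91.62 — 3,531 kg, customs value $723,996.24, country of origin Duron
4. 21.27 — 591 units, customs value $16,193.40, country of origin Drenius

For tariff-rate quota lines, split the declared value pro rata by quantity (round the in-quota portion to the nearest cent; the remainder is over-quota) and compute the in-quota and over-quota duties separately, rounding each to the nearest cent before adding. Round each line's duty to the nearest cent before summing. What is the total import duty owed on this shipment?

$50,876.17

Line 1 (03.28, Duron, 3,213 kg, $560,764.89):
Code 03.28 is under a tariff-rate quota (threshold 4,479 kg). Quantity 3,213 kg is within the quota, so the in-quota rate 8% applies to the full value.
Duty = $560,764.89 × 8% = $44,861.19.
Line 2 (22.36, Karland, 151 m², $17,461.64):
Base rate for 22.36 is 21%.
Duty = $17,461.64 × 21% = $3,666.94.
Line 3 (91.62, Duron, 3,531 kg, $723,996.24):
Base rate for 91.62 is 16% + $1.97/kg.
Origin Duron qualifies under the Pelara–Duron agreement and 91.62 is covered: preferential rate Free applies instead.
The additional-duty order on 91.62 targets Karland, not Duron; it does not apply.
Duty = $723,996.24 × 0% = $0.00.
Line 4 (21.27, Drenius, 591 units, $16,193.40):
Base rate for 21.27 is 14.5%.
21.27 has an FTA preferential rate, but origin Drenius is not Duron; base rate stands.
Duty = $16,193.40 × 14.5% = $2,348.04.
Total = $44,861.19 + $3,666.94 + $0.00 + $2,348.04 = $50,876.17.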